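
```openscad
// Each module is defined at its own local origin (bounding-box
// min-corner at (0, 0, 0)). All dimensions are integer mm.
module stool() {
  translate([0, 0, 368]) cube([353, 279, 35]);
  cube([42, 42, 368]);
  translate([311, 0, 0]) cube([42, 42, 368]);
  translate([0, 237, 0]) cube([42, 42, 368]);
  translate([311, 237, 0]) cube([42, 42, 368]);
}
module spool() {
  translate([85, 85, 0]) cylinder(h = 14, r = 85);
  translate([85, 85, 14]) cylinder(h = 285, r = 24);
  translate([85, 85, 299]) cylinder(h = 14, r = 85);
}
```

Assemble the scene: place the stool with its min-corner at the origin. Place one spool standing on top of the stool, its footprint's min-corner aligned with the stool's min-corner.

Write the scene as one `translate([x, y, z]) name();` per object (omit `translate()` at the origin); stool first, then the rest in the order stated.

stool();
translate([0, 0, 403]) spool();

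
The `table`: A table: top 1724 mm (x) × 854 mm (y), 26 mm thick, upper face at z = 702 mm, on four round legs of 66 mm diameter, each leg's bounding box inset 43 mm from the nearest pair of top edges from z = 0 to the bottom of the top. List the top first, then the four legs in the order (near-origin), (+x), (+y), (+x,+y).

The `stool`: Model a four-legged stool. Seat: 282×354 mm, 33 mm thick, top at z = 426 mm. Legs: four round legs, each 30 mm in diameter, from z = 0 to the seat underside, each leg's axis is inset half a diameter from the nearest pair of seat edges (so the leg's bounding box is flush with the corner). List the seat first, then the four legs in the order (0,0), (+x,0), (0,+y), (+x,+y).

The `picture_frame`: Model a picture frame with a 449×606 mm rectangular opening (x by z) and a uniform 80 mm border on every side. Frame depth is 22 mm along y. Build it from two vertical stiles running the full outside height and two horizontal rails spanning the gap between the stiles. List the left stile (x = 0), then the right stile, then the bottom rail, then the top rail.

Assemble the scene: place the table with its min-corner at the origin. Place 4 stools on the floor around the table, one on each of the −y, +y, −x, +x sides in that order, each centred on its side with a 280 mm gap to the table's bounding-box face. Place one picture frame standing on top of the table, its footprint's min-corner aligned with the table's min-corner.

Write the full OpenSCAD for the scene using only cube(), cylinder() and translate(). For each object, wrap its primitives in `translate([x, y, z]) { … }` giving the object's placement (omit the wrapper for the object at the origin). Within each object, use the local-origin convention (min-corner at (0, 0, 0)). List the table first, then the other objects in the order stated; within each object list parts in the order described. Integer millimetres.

translate([0, 0, 676]) cube([1724, 854, 26]);
translate([76, 76, 0]) cylinder(h = 676, r = 33);
translate([1648, 76, 0]) cylinder(h = 676, r = 33);
translate([76, 778, 0]) cylinder(h = 676, r = 33);
translate([1648, 778, 0]) cylinder(h = 676, r = 33);
translate([721, -634, 0]) {
  translate([0, 0, 393]) cube([282, 354, 33]);
  translate([15, 15, 0]) cylinder(h = 393, r = 15);
  translate([267, 15, 0]) cylinder(h = 393, r = 15);
  translate([15, 339, 0]) cylinder(h = 393, r = 15);
  translate([267, 339, 0]) cylinder(h = 393, r = 15);
}
translate([721, 1134, 0]) {
  translate([0, 0, 393]) cube([282, 354, 33]);
  translate([15, 15, 0]) cylinder(h = 393, r = 15);
  translate([267, 15, 0]) cylinder(h = 393, r = 15);
  translate([15, 339, 0]) cylinder(h = 393, r = 15);
  translate([267, 339, 0]) cylinder(h = 393, r = 15);
}
translate([-562, 250, 0]) {
  translate([0, 0, 393]) cube([282, 354, 33]);
  translate([15, 15, 0]) cylinder(h = 393, r = 15);
  translate([267, 15, 0]) cylinder(h = 393, r = 15);
  translate([15, 339, 0]) cylinder(h = 393, r = 15);
  translate([267, 339, 0]) cylinder(h = 393, r = 15);
}
translate([2004, 250, 0]) {
  translate([0, 0, 393]) cube([282, 354, 33]);
  translate([15, 15, 0]) cylinder(h = 393, r = 15);
  translate([267, 15, 0]) cylinder(h = 393, r = 15);
  translate([15, 339, 0]) cylinder(h = 393, r = 15);
  translate([267, 339, 0]) cylinder(h = 393, r = 15);
}
translate([0, 0, 702]) {
  cube([80, 22, 766]);
  translate([529, 0, 0]) cube([80, 22, 766]);
  translate([80, 0, 0]) cube([449, 22, 80]);
  translate([80, 0, 686]) cube([449, 22, 80]);
}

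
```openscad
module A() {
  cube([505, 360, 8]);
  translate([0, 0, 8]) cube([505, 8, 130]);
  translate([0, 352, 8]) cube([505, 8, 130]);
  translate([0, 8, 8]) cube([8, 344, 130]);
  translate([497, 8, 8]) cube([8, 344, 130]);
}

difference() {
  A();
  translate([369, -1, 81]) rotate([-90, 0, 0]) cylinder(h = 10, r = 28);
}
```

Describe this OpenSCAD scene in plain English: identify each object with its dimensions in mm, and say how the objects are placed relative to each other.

A is an open-topped rectangular box: outside dimensions 505×360×138 mm, with a uniform wall and base thickness of 8 mm. The base is a full 505×360 slab on the floor; four walls sit on top of the base. The front and back walls (the −y and +y sides) span the full width; the two side walls fit between them.

The open box has a circular hole of radius 28 mm through its front wall, centred at (x = 369, z = 81).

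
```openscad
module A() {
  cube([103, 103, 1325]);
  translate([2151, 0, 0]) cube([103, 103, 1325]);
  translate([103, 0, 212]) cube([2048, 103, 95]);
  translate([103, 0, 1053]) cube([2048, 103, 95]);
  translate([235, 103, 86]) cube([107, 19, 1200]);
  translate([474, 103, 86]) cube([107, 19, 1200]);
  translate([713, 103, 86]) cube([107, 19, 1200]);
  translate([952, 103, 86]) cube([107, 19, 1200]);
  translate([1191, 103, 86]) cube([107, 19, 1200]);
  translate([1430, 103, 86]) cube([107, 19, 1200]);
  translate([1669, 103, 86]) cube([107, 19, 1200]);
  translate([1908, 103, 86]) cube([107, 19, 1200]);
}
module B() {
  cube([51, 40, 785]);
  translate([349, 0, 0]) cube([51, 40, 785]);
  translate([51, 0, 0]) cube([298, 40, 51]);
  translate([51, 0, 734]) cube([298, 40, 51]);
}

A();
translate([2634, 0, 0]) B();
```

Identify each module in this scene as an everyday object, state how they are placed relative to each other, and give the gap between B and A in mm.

A is a fence section. B is a picture frame. The picture frame is on the floor beside the fence section on its +x side. The gap between the picture frame and the fence section is 380 mm.

The picture frame's nearest face is 380 mm from the fence section's +x face.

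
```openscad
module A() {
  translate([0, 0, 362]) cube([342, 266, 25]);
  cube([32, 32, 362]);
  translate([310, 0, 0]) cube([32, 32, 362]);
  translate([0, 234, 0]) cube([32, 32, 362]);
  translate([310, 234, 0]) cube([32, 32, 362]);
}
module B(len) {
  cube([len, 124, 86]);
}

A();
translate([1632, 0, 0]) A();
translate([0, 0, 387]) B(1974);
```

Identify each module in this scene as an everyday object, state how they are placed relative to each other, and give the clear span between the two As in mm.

Second stool starts at x = 1632; first ends at x = 342; clear span = 1632 − 342 = 1290 mm.

A is a stool. B is a beam. A beam spans the tops of two stools. The clear span between the two stools is 1290 mm.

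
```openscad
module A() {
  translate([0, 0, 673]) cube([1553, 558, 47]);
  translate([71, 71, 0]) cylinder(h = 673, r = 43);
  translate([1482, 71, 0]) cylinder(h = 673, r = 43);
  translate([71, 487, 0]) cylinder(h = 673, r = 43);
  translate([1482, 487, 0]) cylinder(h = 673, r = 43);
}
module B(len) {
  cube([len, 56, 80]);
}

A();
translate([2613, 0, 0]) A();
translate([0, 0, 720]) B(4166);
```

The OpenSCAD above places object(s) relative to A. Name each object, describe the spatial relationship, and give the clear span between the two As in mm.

Second table starts at x = 2613; first ends at x = 1553; clear span = 2613 − 1553 = 1060 mm.

A is a table. B is a beam. A beam spans the tops of two tables. The clear span between the two tables is 1060 mm.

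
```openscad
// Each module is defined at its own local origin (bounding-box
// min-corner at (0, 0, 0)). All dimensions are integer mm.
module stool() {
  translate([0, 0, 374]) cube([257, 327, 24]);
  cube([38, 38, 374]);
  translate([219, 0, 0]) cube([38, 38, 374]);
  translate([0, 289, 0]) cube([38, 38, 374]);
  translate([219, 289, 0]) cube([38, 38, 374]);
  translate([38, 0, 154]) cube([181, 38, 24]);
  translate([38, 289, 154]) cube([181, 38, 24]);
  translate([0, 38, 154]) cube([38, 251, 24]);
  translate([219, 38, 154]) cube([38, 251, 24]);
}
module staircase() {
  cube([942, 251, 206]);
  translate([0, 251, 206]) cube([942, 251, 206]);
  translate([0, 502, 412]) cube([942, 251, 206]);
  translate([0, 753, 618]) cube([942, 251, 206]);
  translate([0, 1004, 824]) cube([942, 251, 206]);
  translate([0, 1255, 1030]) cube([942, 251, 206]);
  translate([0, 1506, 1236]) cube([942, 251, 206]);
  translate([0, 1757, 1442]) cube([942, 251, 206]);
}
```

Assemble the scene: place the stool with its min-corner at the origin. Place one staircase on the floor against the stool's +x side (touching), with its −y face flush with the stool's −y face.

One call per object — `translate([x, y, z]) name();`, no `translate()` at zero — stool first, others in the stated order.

stool();
translate([257, 0, 0]) staircase();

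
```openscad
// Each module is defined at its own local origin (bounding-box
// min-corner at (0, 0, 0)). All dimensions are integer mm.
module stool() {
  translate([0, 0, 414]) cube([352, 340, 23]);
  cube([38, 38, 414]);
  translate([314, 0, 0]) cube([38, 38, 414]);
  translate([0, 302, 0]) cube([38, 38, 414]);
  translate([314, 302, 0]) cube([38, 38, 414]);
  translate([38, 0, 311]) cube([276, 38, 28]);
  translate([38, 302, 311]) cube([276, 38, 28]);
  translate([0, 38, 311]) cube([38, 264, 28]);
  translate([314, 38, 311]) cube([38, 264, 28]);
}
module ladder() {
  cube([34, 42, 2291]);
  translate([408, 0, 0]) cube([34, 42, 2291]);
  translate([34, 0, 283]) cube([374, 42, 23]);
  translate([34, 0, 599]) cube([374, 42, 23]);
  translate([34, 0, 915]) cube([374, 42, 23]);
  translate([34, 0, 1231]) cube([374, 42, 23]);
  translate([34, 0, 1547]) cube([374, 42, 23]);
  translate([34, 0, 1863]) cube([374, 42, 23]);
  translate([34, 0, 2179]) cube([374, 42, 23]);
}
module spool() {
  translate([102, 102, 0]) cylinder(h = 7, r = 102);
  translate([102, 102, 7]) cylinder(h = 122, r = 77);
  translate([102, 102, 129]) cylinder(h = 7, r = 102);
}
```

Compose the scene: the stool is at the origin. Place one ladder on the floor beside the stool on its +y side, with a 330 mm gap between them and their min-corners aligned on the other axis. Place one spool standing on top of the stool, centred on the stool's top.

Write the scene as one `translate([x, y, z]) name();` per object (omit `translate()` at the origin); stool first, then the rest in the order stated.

stool();
translate([0, 670, 0]) ladder();
translate([74, 68, 437]) spool();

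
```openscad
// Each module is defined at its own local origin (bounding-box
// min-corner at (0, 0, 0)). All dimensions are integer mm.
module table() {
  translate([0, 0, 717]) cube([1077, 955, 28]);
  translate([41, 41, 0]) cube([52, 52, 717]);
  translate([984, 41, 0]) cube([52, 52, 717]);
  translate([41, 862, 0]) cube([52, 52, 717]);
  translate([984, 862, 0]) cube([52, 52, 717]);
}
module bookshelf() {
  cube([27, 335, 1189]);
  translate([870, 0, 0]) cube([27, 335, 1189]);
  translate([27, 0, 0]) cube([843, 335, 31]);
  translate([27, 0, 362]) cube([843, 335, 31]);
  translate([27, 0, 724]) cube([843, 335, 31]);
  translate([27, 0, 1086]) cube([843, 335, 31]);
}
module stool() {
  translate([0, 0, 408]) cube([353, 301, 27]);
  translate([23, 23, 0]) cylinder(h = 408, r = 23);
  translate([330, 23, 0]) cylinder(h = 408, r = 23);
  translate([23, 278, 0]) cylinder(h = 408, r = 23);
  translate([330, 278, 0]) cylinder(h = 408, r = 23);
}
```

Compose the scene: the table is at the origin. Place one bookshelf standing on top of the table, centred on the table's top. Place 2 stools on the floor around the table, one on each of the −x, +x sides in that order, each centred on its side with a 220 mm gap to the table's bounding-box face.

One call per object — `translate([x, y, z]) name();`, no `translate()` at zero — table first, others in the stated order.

table();
translate([90, 310, 745]) bookshelf();
translate([-573, 327, 0]) stool();
translate([1297, 327, 0]) stool();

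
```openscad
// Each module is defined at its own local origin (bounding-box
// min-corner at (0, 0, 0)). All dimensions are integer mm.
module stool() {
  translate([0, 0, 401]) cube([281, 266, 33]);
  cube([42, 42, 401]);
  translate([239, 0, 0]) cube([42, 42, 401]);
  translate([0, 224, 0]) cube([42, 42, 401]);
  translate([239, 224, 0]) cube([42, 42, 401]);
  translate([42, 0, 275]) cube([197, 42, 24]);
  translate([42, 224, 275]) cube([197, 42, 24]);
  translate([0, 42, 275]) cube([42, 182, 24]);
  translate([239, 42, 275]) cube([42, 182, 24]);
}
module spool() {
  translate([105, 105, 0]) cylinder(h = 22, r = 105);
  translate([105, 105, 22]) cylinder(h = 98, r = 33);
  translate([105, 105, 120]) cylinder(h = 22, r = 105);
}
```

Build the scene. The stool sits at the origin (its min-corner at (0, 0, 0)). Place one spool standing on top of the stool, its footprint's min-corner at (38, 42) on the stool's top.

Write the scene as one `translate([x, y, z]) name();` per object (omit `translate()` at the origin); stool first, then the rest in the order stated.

stool();
translate([38, 42, 434]) spool();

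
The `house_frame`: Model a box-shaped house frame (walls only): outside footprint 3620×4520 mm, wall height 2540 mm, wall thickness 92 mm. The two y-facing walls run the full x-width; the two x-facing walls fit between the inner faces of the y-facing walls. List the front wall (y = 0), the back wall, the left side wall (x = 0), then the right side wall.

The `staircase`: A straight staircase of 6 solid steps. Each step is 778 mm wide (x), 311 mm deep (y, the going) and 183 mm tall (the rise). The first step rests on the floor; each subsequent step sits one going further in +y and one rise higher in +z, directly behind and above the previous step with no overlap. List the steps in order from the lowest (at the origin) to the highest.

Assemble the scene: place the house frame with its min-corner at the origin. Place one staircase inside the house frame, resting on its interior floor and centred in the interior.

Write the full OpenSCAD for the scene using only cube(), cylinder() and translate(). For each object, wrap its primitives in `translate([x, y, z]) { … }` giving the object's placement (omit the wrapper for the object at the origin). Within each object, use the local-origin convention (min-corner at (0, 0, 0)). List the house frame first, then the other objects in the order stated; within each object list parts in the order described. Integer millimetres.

cube([3620, 92, 2540]);
translate([0, 4428, 0]) cube([3620, 92, 2540]);
translate([0, 92, 0]) cube([92, 4336, 2540]);
translate([3528, 92, 0]) cube([92, 4336, 2540]);
translate([1421, 1327, 0]) {
  cube([778, 311, 183]);
  translate([0, 311, 183]) cube([778, 311, 183]);
  translate([0, 622, 366]) cube([778, 311, 183]);
  translate([0, 933, 549]) cube([778, 311, 183]);
  translate([0, 1244, 732]) cube([778, 311, 183]);
  translate([0, 1555, 915]) cube([778, 311, 183]);
}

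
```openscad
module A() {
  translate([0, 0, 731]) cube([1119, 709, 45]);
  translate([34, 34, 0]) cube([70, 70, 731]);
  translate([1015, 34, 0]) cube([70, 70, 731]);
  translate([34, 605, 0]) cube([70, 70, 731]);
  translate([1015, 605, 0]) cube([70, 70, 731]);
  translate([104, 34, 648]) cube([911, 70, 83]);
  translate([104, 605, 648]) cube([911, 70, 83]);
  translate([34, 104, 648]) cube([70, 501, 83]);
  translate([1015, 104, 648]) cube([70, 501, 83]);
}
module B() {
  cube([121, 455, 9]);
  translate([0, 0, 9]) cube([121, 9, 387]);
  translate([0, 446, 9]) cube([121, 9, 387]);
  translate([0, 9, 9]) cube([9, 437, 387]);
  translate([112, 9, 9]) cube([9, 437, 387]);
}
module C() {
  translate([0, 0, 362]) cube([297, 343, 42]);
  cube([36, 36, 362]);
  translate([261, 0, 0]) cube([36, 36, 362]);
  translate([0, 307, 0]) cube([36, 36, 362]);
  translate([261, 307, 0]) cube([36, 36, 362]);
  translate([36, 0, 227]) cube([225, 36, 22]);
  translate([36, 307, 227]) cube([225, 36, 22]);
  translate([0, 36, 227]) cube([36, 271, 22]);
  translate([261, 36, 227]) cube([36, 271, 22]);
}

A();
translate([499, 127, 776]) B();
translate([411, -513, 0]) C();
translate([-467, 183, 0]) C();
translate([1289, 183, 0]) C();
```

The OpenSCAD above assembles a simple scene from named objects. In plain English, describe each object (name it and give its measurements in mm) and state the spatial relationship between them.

A is a rectangular dining table. The top is 1119×709×45 mm with its upper surface at z = 776 mm. It stands on four 70×70 mm square legs, each inset 34 mm from the nearest pair of top edges, running from the floor to the underside of the top. Four apron rails, 70 mm thick and 83 mm tall, run between adjacent legs with their top edges flush with the underside of the top and their outer faces flush with the legs' outer faces.

B is an open-topped rectangular box: outside dimensions 121×455×396 mm, with a uniform wall and base thickness of 9 mm. The base is a full 121×455 slab on the floor; four walls sit on top of the base. The front and back walls (the −y and +y sides) span the full width; the two side walls fit between them.

C is a four-legged stool. The seat is a 297×343×42 mm slab whose top surface is at z = 404 mm; four square legs, each 36×36 mm in cross-section, run from the floor (z = 0) to the underside of the seat, each flush with a corner of the seat. Four stretchers, 36 mm wide and 22 mm tall, connect adjacent legs with their undersides at z = 227 mm, each running between the inner faces of the legs it joins and aligned with the legs' outer faces on the other axis.

The open box is on top of the table, centred. Three stools sit around the table at the −y, −x, +x sides.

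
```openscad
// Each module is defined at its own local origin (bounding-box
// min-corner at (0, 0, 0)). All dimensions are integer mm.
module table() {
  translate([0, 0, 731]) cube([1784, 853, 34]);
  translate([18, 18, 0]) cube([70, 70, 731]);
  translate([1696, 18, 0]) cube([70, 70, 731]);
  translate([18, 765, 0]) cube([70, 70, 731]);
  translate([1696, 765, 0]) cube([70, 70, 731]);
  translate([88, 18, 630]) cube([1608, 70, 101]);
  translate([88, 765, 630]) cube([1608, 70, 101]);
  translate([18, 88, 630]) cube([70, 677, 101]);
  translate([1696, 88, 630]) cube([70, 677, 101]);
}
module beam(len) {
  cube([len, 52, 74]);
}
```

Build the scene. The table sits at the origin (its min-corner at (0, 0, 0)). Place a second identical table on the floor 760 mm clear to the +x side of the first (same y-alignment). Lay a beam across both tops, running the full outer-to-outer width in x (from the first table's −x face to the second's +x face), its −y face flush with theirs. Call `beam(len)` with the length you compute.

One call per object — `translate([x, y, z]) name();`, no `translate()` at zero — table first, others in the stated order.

table();
translate([2544, 0, 0]) table();
translate([0, 0, 765]) beam(4328);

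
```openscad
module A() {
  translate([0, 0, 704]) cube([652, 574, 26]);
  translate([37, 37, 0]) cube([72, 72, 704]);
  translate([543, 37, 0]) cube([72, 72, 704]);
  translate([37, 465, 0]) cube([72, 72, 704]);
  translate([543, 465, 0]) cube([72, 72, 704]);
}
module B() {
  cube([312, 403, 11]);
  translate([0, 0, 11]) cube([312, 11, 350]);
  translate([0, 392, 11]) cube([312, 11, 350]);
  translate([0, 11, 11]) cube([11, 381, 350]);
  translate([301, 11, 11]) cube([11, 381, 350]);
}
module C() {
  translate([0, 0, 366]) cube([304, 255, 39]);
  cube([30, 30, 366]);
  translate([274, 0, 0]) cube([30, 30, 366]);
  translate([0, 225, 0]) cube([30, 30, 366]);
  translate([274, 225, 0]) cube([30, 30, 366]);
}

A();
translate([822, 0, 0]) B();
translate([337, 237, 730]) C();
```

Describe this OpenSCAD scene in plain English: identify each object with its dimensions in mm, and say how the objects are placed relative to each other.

A is a table: top 652 mm (x) × 574 mm (y), 26 mm thick, upper face at z = 730 mm, on four 72×72 mm square legs, each inset 37 mm from the nearest pair of top edges, running from z = 0 to the bottom of the top.

B is an open storage box with external size 312×403×361 mm and wall thickness 11 mm (the base is also 11 mm thick). The base covers the whole footprint; the four walls stand on the base, with the y-facing walls full-width and the x-facing walls fitting between their inner faces.

C is a simple wooden stool: a rectangular seat 304 mm (x) by 255 mm (y), 39 mm thick, top face at z = 405 mm, on four square legs, each 30×30 mm in cross-section. The legs rest on z = 0, each flush with a corner of the seat.

The open box is on the floor beside the table on its +x side. The stool is on top of the table.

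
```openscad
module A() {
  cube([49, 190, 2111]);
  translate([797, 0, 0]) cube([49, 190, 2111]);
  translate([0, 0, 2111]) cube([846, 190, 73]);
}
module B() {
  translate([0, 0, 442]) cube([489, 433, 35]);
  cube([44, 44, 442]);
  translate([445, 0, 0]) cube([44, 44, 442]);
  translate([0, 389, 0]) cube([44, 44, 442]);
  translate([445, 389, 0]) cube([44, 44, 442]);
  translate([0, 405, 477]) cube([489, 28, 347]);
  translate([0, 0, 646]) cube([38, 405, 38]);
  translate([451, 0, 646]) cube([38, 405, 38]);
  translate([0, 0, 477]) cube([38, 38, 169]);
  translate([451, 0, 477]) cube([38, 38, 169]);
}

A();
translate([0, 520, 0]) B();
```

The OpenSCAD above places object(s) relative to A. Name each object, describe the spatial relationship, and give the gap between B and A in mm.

The chair's nearest face is 330 mm from the door frame's +y face.

A is a door frame. B is a chair. The chair is on the floor beside the door frame on its +y side. The gap between the chair and the door frame is 330 mm.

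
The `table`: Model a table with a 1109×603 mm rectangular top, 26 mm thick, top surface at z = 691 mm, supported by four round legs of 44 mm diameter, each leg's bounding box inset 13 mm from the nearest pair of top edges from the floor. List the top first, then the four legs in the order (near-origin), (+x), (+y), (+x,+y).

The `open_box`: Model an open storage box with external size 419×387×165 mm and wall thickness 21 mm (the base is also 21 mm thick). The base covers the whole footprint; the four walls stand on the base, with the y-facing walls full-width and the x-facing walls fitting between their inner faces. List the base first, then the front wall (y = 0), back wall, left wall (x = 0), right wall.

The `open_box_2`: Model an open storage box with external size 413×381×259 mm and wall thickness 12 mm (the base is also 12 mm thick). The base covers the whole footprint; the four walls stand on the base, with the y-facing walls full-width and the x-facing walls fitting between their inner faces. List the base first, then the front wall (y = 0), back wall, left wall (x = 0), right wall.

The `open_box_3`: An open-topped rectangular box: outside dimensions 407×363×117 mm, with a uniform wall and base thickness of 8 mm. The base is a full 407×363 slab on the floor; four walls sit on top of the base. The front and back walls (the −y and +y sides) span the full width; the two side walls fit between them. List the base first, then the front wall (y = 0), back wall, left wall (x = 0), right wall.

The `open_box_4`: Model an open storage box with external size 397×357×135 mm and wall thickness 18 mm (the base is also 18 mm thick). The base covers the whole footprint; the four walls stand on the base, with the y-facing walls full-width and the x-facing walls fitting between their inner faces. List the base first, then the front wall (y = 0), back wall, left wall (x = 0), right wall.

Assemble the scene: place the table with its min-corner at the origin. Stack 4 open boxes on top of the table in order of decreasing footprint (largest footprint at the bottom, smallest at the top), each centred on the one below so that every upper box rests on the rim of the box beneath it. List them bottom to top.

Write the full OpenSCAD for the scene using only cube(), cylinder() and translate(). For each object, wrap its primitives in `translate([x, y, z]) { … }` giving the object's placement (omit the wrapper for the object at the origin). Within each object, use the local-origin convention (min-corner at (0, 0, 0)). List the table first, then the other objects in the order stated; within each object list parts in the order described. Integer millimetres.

translate([0, 0, 665]) cube([1109, 603, 26]);
translate([35, 35, 0]) cylinder(h = 665, r = 22);
translate([1074, 35, 0]) cylinder(h = 665, r = 22);
translate([35, 568, 0]) cylinder(h = 665, r = 22);
translate([1074, 568, 0]) cylinder(h = 665, r = 22);
translate([345, 108, 691]) {
  cube([419, 387, 21]);
  translate([0, 0, 21]) cube([419, 21, 144]);
  translate([0, 366, 21]) cube([419, 21, 144]);
  translate([0, 21, 21]) cube([21, 345, 144]);
  translate([398, 21, 21]) cube([21, 345, 144]);
}
translate([348, 111, 856]) {
  cube([413, 381, 12]);
  translate([0, 0, 12]) cube([413, 12, 247]);
  translate([0, 369, 12]) cube([413, 12, 247]);
  translate([0, 12, 12]) cube([12, 357, 247]);
  translate([401, 12, 12]) cube([12, 357, 247]);
}
translate([351, 120, 1115]) {
  cube([407, 363, 8]);
  translate([0, 0, 8]) cube([407, 8, 109]);
  translate([0, 355, 8]) cube([407, 8, 109]);
  translate([0, 8, 8]) cube([8, 347, 109]);
  translate([399, 8, 8]) cube([8, 347, 109]);
}
translate([356, 123, 1232]) {
  cube([397, 357, 18]);
  translate([0, 0, 18]) cube([397, 18, 117]);
  translate([0, 339, 18]) cube([397, 18, 117]);
  translate([0, 18, 18]) cube([18, 321, 117]);
  translate([379, 18, 18]) cube([18, 321, 117]);
}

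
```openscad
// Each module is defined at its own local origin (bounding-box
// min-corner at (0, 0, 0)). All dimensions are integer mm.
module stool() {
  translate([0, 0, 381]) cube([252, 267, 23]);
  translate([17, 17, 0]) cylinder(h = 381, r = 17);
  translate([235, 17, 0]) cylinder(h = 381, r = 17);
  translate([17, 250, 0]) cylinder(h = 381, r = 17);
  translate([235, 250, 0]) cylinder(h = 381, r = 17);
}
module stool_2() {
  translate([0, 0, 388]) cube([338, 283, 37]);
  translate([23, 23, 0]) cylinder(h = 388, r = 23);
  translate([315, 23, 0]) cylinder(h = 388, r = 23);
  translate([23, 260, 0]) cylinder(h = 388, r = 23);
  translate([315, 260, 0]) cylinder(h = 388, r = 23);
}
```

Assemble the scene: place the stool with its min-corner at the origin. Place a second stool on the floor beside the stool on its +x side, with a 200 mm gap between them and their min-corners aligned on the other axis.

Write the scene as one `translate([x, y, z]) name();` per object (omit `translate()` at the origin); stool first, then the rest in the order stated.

stool();
translate([452, 0, 0]) stool_2();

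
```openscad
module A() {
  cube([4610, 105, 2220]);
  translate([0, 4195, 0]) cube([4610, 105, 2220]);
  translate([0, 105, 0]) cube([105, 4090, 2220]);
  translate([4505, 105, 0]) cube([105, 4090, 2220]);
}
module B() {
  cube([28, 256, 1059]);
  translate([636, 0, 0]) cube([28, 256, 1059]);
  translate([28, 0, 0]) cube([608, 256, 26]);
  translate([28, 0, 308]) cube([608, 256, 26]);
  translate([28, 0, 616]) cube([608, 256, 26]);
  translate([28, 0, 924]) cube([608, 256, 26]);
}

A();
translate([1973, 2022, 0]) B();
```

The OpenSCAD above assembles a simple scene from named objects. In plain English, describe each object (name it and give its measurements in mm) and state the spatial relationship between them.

A is a box-shaped house frame (walls only): outside footprint 4610×4300 mm, wall height 2220 mm, wall thickness 105 mm. The two y-facing walls run the full x-width; the two x-facing walls fit between the inner faces of the y-facing walls.

B is an open bookshelf. Two side panels, each 28 mm thick, 256 mm deep and 1059 mm tall, stand 664 mm apart (outside-to-outside). Between them sit 4 shelves, each 26 mm thick and 256 mm deep, spanning the full gap between the sides. The bottom shelf rests on the floor (its underside at z = 0) and the clear gap between one shelf's top and the next shelf's underside is 282 mm.

The bookshelf sits inside the house frame, centred.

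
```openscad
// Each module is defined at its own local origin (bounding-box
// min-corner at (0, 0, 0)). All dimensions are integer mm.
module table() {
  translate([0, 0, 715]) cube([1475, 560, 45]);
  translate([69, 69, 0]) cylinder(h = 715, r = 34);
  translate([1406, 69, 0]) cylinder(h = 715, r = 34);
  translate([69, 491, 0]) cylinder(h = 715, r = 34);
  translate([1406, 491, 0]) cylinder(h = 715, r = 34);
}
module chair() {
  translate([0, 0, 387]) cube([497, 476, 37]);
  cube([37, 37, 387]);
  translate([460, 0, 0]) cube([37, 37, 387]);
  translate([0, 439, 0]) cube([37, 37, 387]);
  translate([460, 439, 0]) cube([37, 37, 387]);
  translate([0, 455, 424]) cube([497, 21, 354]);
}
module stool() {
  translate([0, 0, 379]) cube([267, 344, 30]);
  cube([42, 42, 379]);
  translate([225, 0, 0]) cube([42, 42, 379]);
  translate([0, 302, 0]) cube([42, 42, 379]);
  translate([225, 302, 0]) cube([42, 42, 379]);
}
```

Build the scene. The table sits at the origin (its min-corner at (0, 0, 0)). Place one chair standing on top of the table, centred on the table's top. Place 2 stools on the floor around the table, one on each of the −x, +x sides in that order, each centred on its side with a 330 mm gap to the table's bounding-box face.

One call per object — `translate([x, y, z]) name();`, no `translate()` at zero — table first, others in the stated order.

table();
translate([489, 42, 760]) chair();
translate([-597, 108, 0]) stool();
translate([1805, 108, 0]) stool();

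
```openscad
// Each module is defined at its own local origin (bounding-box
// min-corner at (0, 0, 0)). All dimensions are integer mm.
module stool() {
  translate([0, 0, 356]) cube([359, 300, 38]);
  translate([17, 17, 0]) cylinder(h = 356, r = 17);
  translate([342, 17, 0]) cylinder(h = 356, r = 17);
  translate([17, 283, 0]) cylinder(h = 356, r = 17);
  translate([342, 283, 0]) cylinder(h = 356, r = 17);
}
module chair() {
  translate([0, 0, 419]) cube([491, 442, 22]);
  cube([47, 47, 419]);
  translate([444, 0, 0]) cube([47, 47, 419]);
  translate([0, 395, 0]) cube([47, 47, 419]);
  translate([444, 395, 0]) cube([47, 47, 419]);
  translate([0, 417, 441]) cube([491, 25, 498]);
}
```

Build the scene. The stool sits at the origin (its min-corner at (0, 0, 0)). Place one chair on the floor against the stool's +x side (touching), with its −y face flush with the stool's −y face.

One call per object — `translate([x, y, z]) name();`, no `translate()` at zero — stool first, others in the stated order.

stool();
translate([359, 0, 0]) chair();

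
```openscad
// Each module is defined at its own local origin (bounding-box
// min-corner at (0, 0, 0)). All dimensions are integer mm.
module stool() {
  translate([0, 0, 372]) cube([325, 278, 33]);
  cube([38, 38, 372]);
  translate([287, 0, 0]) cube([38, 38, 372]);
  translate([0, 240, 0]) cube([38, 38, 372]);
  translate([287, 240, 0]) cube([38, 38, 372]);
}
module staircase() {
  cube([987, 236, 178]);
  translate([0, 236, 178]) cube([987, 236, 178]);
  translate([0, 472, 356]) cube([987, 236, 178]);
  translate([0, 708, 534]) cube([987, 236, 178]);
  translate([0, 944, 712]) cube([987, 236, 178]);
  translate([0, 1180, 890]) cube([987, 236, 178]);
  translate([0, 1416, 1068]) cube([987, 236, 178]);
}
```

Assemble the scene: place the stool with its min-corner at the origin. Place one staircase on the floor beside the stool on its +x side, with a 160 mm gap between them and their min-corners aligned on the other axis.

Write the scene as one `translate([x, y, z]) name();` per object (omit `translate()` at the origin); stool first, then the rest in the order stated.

stool();
translate([485, 0, 0]) staircase();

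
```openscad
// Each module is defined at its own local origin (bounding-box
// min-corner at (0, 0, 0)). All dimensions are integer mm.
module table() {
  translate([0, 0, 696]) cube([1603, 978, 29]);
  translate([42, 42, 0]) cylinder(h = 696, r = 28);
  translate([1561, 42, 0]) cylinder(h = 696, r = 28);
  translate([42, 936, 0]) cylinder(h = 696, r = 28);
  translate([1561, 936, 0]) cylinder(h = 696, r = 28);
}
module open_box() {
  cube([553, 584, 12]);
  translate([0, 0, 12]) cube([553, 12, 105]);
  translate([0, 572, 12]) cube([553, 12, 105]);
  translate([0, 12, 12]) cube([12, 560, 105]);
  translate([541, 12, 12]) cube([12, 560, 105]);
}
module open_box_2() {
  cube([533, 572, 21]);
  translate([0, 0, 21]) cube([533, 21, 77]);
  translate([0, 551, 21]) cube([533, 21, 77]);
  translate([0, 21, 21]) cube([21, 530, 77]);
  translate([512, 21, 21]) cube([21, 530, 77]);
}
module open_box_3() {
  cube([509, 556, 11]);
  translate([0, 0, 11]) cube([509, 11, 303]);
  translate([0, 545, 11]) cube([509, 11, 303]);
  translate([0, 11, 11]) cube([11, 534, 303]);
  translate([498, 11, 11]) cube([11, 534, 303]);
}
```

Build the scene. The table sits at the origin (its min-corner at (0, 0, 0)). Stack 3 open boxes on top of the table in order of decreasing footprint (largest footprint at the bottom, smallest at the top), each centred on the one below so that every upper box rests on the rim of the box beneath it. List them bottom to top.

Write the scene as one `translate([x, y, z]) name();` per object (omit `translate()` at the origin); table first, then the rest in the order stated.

table();
translate([525, 197, 725]) open_box();
translate([535, 203, 842]) open_box_2();
translate([547, 211, 940]) open_box_3();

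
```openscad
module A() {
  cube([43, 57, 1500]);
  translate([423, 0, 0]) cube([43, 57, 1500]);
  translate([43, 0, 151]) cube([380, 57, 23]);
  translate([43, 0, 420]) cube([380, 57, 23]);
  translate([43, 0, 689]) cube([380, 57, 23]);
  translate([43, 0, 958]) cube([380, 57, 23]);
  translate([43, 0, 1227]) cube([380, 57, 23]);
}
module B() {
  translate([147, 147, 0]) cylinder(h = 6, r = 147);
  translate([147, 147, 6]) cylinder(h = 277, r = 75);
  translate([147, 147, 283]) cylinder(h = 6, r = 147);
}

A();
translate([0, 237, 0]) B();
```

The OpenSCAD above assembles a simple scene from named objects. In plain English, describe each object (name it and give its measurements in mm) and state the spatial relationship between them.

A is a straight ladder. Two 43×57 mm vertical rails, 1500 mm tall, stand 466 mm apart (outside-to-outside) with their front faces coplanar on the −y side. 5 rungs, each 57 mm deep and 23 mm tall, span between the inner faces of the rails, front faces flush with the rails. The lowest rung's underside is at z = 151 mm and rungs are spaced 269 mm apart (underside to underside).

B is a spool: two coaxial disc flanges of radius 147 mm and thickness 6 mm, joined by a core cylinder of radius 75 mm and height 277 mm. The lower flange rests on z = 0 and the three cylinders share a vertical axis.

The spool is on the floor beside the ladder on its +y side.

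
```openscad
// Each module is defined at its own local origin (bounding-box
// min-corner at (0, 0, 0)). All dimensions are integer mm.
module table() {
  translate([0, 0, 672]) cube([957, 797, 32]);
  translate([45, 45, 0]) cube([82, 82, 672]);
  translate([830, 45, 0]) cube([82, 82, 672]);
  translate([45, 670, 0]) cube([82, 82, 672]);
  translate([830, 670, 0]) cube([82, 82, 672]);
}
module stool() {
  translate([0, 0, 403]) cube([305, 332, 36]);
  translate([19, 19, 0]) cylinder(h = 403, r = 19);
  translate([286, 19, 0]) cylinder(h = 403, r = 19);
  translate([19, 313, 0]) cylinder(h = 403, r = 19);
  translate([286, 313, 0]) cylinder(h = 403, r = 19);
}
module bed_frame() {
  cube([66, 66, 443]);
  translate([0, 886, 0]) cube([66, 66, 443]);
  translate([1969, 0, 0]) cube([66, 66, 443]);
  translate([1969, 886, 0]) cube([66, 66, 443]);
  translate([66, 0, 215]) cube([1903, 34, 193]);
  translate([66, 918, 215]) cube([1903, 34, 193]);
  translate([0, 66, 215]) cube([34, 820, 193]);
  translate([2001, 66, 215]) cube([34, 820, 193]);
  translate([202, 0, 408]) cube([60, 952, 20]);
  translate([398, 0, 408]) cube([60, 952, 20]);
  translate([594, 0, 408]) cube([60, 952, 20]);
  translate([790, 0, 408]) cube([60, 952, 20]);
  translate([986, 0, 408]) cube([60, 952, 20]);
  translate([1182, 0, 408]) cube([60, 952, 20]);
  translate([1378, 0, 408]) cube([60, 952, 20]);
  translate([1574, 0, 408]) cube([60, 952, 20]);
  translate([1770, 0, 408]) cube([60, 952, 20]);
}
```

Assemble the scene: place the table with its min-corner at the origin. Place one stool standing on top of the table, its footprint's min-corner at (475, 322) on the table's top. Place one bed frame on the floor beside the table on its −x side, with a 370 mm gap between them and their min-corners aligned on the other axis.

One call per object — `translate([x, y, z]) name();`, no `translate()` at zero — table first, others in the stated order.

table();
translate([475, 322, 704]) stool();
translate([-2405, 0, 0]) bed_frame();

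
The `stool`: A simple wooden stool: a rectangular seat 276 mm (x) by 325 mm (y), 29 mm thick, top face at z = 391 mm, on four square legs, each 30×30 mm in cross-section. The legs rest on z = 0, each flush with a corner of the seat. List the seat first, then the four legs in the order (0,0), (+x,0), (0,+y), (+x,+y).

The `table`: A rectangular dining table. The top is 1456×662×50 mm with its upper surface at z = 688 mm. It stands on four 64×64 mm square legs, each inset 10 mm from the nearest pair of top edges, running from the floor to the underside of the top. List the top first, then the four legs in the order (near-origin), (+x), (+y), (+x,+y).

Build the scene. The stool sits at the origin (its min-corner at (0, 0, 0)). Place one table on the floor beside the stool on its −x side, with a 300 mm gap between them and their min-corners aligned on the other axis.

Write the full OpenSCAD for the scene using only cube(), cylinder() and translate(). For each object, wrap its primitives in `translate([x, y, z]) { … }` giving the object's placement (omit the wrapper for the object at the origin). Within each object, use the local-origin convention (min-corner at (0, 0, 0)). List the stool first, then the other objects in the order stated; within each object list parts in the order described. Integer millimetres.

translate([0, 0, 362]) cube([276, 325, 29]);
cube([30, 30, 362]);
translate([246, 0, 0]) cube([30, 30, 362]);
translate([0, 295, 0]) cube([30, 30, 362]);
translate([246, 295, 0]) cube([30, 30, 362]);
translate([-1756, 0, 0]) {
  translate([0, 0, 638]) cube([1456, 662, 50]);
  translate([10, 10, 0]) cube([64, 64, 638]);
  translate([1382, 10, 0]) cube([64, 64, 638]);
  translate([10, 588, 0]) cube([64, 64, 638]);
  translate([1382, 588, 0]) cube([64, 64, 638]);
}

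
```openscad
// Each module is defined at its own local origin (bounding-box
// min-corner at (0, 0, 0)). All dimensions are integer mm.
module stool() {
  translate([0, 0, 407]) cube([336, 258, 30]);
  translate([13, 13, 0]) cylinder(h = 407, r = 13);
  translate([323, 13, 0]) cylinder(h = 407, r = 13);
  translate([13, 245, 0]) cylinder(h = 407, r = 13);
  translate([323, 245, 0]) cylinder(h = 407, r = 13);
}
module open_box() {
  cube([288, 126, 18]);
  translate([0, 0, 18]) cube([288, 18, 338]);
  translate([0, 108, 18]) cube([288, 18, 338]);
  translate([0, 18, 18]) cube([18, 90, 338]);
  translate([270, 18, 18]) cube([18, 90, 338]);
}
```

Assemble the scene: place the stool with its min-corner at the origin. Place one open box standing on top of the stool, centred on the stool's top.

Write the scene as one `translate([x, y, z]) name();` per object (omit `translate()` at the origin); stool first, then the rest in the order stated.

stool();
translate([24, 66, 437]) open_box();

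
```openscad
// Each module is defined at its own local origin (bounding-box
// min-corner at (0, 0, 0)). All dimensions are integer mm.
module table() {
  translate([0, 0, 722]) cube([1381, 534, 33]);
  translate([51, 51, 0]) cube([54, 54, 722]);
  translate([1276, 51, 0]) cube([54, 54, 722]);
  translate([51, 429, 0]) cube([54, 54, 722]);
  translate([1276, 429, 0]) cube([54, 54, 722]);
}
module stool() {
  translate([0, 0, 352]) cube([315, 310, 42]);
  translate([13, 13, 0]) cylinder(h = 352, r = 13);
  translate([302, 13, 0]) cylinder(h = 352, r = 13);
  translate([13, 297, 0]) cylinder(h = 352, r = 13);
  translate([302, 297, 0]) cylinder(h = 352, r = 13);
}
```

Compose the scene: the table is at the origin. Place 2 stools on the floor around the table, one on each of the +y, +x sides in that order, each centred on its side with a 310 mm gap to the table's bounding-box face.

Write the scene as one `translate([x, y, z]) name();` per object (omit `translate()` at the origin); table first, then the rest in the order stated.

table();
translate([533, 844, 0]) stool();
translate([1691, 112, 0]) stool();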